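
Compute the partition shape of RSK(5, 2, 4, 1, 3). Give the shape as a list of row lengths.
[2, 2, 1]

Row-insert each entry into an empty tableau.

After inserting 5: P = [[5]].
After inserting 2: P = [[2], [5]].
After inserting 4: P = [[2, 4], [5]].
After inserting 1: P = [[1, 4], [2], [5]].
After inserting 3: P = [[1, 3], [2, 4], [5]].

The final insertion tableau P = [[1, 3], [2, 4], [5]] has shape [2, 2, 1].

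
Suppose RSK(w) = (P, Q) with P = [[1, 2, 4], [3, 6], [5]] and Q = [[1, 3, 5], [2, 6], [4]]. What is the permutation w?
Reverse the RSK construction: for i from n down to 1, find the cell of Q containing i, remove the entry at that cell from P, and reverse-bump it up through P; the value ejected from row 1 is w(i).

Step i=6: Q has 6 at row 2, column 2; remove 6 from row 2 of P and reverse-bump: 6 enters row 1 and ejects 4. So w(6) = 4. P is now [[1, 2, 6], [3], [5]].
Step i=5: Q has 5 at row 1, column 3; remove that cell from P, ejecting 6. So w(5) = 6. P is now [[1, 2], [3], [5]].
Step i=4: Q has 4 at row 3, column 1; remove 5 from row 3 of P and reverse-bump: 5 enters row 2 and ejects 3; 3 enters row 1 and ejects 2. So w(4) = 2. P is now [[1, 3], [5]].
Step i=3: Q has 3 at row 1, column 2; remove that cell from P, ejecting 3. So w(3) = 3. P is now [[1], [5]].
Step i=2: Q has 2 at row 2, column 1; remove 5 from row 2 of P and reverse-bump: 5 enters row 1 and ejects 1. So w(2) = 1. P is now [[5]].
Step i=1: Q has 1 at row 1, column 1; remove that cell from P, ejecting 5. So w(1) = 5. P is now [].

So w = 5 1 3 2 6 4.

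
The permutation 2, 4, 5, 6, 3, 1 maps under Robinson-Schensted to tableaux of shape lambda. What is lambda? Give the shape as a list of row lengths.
Row-insert each entry into an empty tableau.

After inserting 2: P = [[2]].
After inserting 4: P = [[2, 4]].
After inserting 5: P = [[2, 4, 5]].
After inserting 6: P = [[2, 4, 5, 6]].
After inserting 3: P = [[2, 3, 5, 6], [4]].
After inserting 1: P = [[1, 3, 5, 6], [2], [4]].

The final insertion tableau P = [[1, 3, 5, 6], [2], [4]] has shape [4, 1, 1].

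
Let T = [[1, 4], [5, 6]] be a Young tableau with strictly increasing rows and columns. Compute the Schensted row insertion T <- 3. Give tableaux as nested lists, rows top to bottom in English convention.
In row 1, 3 replaces 4 (the leftmost entry greater than 3); 4 is bumped to row 2. In row 2, 4 replaces 5 (the leftmost entry greater than 4); 5 is bumped to row 3. 5 starts a new row 3. The new tableau is [[1, 3], [4, 6], [5]].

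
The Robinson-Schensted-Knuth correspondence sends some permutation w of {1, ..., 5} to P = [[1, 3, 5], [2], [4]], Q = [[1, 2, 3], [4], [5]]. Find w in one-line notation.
2 4 5 3 1

Reverse the RSK construction: for i from n down to 1, find the cell of Q containing i, remove the entry at that cell from P, and reverse-bump it up through P; the value ejected from row 1 is w(i).

Step i=5: Q has 5 at row 3, column 1; remove 4 from row 3 of P and reverse-bump: 4 enters row 2 and ejects 2; 2 enters row 1 and ejects 1. So w(5) = 1. P is now [[2, 3, 5], [4]].
Step i=4: Q has 4 at row 2, column 1; remove 4 from row 2 of P and reverse-bump: 4 enters row 1 and ejects 3. So w(4) = 3. P is now [[2, 4, 5]].
Step i=3: Q has 3 at row 1, column 3; remove that cell from P, ejecting 5. So w(3) = 5. P is now [[2, 4]].
Step i=2: Q has 2 at row 1, column 2; remove that cell from P, ejecting 4. So w(2) = 4. P is now [[2]].
Step i=1: Q has 1 at row 1, column 1; remove that cell from P, ejecting 2. So w(1) = 2. P is now [].

So w = 2 4 5 3 1.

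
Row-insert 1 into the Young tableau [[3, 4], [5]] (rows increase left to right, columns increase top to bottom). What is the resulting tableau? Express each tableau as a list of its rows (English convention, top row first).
[[1, 4], [3], [5]]

In row 1, 1 replaces 3 (the leftmost entry greater than 1); 3 is bumped to row 2. In row 2, 3 replaces 5 (the leftmost entry greater than 3); 5 is bumped to row 3. 5 starts a new row 3. The new tableau is [[1, 4], [3], [5]].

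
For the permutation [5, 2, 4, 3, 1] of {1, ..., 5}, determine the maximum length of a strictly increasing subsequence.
2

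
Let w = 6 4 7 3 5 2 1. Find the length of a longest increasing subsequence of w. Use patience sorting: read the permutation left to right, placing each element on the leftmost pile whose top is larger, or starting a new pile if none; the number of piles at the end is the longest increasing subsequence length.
2

6: new pile. tops = [6]
4: onto pile 1 (replacing 6). tops = [4]
7: new pile. tops = [4, 7]
3: onto pile 1 (replacing 4). tops = [3, 7]
5: onto pile 2 (replacing 7). tops = [3, 5]
2: onto pile 1 (replacing 3). tops = [2, 5]
1: onto pile 1 (replacing 2). tops = [1, 5]

2 piles, so the longest increasing subsequence has length 2.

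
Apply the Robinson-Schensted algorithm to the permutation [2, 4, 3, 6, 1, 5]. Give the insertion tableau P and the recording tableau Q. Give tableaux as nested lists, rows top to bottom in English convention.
Insert each entry of the permutation into P by Schensted row insertion, recording in Q the position of each new cell.

Insert 2: appended to row 1. P = [[2]].
Insert 4: appended to row 1. P = [[2, 4]].
Insert 3: 3 bumps 4 from row 1; 4 starts row 2. P = [[2, 3], [4]].
Insert 6: appended to row 1. P = [[2, 3, 6], [4]].
Insert 1: 1 bumps 2 from row 1; 2 bumps 4 from row 2; 4 starts row 3. P = [[1, 3, 6], [2], [4]].
Insert 5: 5 bumps 6 from row 1; 6 appends to row 2. P = [[1, 3, 5], [2, 6], [4]].

So P = [[1, 3, 5], [2, 6], [4]], Q = [[1, 2, 4], [3, 6], [5]].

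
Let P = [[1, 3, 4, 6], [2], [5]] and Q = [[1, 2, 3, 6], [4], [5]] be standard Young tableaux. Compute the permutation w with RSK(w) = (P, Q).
Reverse the RSK construction: for i from n down to 1, find the cell of Q containing i, remove the entry at that cell from P, and reverse-bump it up through P; the value ejected from row 1 is w(i).

Step i=6: Q has 6 at row 1, column 4; remove that cell from P, ejecting 6. So w(6) = 6. P is now [[1, 3, 4], [2], [5]].
Step i=5: Q has 5 at row 3, column 1; remove 5 from row 3 of P and reverse-bump: 5 enters row 2 and ejects 2; 2 enters row 1 and ejects 1. So w(5) = 1. P is now [[2, 3, 4], [5]].
Step i=4: Q has 4 at row 2, column 1; remove 5 from row 2 of P and reverse-bump: 5 enters row 1 and ejects 4. So w(4) = 4. P is now [[2, 3, 5]].
Step i=3: Q has 3 at row 1, column 3; remove that cell from P, ejecting 5. So w(3) = 5. P is now [[2, 3]].
Step i=2: Q has 2 at row 1, column 2; remove that cell from P, ejecting 3. So w(2) = 3. P is now [[2]].
Step i=1: Q has 1 at row 1, column 1; remove that cell from P, ejecting 2. So w(1) = 2. P is now [].

So w = 2 3 5 4 1 6.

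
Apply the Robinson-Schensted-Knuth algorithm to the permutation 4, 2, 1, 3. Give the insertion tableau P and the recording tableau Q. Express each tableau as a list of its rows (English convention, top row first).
P = [[1, 3], [2], [4]], Q = [[1, 4], [2], [3]]

Insert each entry of the permutation into P by Schensted row insertion, recording in Q the position of each new cell.

Insert 4: appended to row 1. P = [[4]].
Insert 2: 2 bumps 4 from row 1; 4 starts row 2. P = [[2], [4]].
Insert 1: 1 bumps 2 from row 1; 2 bumps 4 from row 2; 4 starts row 3. P = [[1], [2], [4]].
Insert 3: appended to row 1. P = [[1, 3], [2], [4]].

So P = [[1, 3], [2], [4]], Q = [[1, 4], [2], [3]].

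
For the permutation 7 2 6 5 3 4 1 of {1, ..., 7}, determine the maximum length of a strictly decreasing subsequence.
5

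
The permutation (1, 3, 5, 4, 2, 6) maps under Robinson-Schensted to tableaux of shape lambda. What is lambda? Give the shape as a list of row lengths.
[4, 1, 1]

Row-insert each entry into an empty tableau.

After inserting 1: P = [[1]].
After inserting 3: P = [[1, 3]].
After inserting 5: P = [[1, 3, 5]].
After inserting 4: P = [[1, 3, 4], [5]].
After inserting 2: P = [[1, 2, 4], [3], [5]].
After inserting 6: P = [[1, 2, 4, 6], [3], [5]].

The final insertion tableau P = [[1, 2, 4, 6], [3], [5]] has shape [4, 1, 1].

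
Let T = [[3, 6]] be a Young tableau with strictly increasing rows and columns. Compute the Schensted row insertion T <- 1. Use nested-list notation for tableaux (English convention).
In row 1, 1 replaces 3 (the leftmost entry greater than 1); 3 is bumped to row 2. 3 starts a new row 2. The new tableau is [[1, 6], [3]].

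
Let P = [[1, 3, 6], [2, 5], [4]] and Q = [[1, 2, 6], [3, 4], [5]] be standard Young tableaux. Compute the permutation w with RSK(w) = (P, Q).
4 5 2 3 1 6

Reverse RSK: for i = n, n-1, ..., 1, locate i in Q, remove the corresponding corner cell from P, and reverse-bump its entry up through P; the value ejected from row 1 is w(i).

So w = 4 5 2 3 1 6.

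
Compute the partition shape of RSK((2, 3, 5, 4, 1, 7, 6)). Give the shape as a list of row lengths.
Row-insert each entry into an empty tableau.

After inserting 2: P = [[2]].
After inserting 3: P = [[2, 3]].
After inserting 5: P = [[2, 3, 5]].
After inserting 4: P = [[2, 3, 4], [5]].
After inserting 1: P = [[1, 3, 4], [2], [5]].
After inserting 7: P = [[1, 3, 4, 7], [2], [5]].
After inserting 6: P = [[1, 3, 4, 6], [2, 7], [5]].

The final insertion tableau P = [[1, 3, 4, 6], [2, 7], [5]] has shape [4, 2, 1].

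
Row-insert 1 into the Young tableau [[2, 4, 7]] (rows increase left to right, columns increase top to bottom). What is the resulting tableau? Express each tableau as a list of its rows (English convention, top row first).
In row 1, 1 replaces 2 (the leftmost entry greater than 1); 2 is bumped to row 2. 2 starts a new row 2. The new tableau is [[1, 4, 7], [2]].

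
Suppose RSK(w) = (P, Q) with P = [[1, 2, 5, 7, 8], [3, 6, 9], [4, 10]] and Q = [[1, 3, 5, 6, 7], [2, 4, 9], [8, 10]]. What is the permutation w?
Reverse RSK: for i = n, n-1, ..., 1, locate i in Q, remove the corresponding corner cell from P, and reverse-bump its entry up through P; the value ejected from row 1 is w(i).

So w = 4 1 6 3 5 7 10 2 9 8.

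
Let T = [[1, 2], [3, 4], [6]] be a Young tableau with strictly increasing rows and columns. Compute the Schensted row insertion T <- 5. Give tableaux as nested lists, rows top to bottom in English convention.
[[1, 2, 5], [3, 4], [6]]

5 is larger than every entry of row 1, so it is appended to row 1. The new tableau is [[1, 2, 5], [3, 4], [6]].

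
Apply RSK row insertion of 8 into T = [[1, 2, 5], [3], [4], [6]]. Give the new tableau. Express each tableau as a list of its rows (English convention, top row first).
8 is larger than every entry of row 1, so it is appended to row 1. The new tableau is [[1, 2, 5, 8], [3], [4], [6]].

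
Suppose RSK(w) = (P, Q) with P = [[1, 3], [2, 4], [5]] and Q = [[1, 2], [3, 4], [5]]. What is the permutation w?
2 5 1 4 3

Reverse the RSK construction: for i from n down to 1, find the cell of Q containing i, remove the entry at that cell from P, and reverse-bump it up through P; the value ejected from row 1 is w(i).

Step i=5: Q has 5 at row 3, column 1; remove 5 from row 3 of P and reverse-bump: 5 enters row 2 and ejects 4; 4 enters row 1 and ejects 3. So w(5) = 3. P is now [[1, 4], [2, 5]].
Step i=4: Q has 4 at row 2, column 2; remove 5 from row 2 of P and reverse-bump: 5 enters row 1 and ejects 4. So w(4) = 4. P is now [[1, 5], [2]].
Step i=3: Q has 3 at row 2, column 1; remove 2 from row 2 of P and reverse-bump: 2 enters row 1 and ejects 1. So w(3) = 1. P is now [[2, 5]].
Step i=2: Q has 2 at row 1, column 2; remove that cell from P, ejecting 5. So w(2) = 5. P is now [[2]].
Step i=1: Q has 1 at row 1, column 1; remove that cell from P, ejecting 2. So w(1) = 2. P is now [].

So w = 2 5 1 4 3.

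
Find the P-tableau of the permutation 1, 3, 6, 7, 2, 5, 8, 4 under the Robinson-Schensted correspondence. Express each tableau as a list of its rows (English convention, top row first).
P = [[1, 2, 4, 7, 8], [3, 5], [6]]

After inserting 1: P = [[1]].
After inserting 3: P = [[1, 3]].
After inserting 6: P = [[1, 3, 6]].
After inserting 7: P = [[1, 3, 6, 7]].
After inserting 2: P = [[1, 2, 6, 7], [3]].
After inserting 5: P = [[1, 2, 5, 7], [3, 6]].
After inserting 8: P = [[1, 2, 5, 7, 8], [3, 6]].
After inserting 4: P = [[1, 2, 4, 7, 8], [3, 5], [6]].

So P = [[1, 2, 4, 7, 8], [3, 5], [6]].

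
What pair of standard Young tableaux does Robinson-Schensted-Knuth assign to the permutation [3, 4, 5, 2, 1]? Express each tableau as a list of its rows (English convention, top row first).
P = [[1, 4, 5], [2], [3]], Q = [[1, 2, 3], [4], [5]]

Insert each entry of the permutation into P by Schensted row insertion, recording in Q the position of each new cell.

Insert 3: appended to row 1. P = [[3]].
Insert 4: appended to row 1. P = [[3, 4]].
Insert 5: appended to row 1. P = [[3, 4, 5]].
Insert 2: 2 bumps 3 from row 1; 3 starts row 2. P = [[2, 4, 5], [3]].
Insert 1: 1 bumps 2 from row 1; 2 bumps 3 from row 2; 3 starts row 3. P = [[1, 4, 5], [2], [3]].

So P = [[1, 4, 5], [2], [3]], Q = [[1, 2, 3], [4], [5]].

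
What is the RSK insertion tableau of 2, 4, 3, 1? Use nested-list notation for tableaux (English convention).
After inserting 2: P = [[2]].
After inserting 4: P = [[2, 4]].
After inserting 3: P = [[2, 3], [4]].
After inserting 1: P = [[1, 3], [2], [4]].

So P = [[1, 3], [2], [4]].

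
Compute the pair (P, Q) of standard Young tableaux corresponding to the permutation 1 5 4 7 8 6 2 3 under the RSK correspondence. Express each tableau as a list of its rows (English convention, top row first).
Insert each entry of the permutation into P by Schensted row insertion, recording in Q the position of each new cell.

After inserting 1: P = [[1]].
After inserting 5: P = [[1, 5]].
After inserting 4: P = [[1, 4], [5]].
After inserting 7: P = [[1, 4, 7], [5]].
After inserting 8: P = [[1, 4, 7, 8], [5]].
After inserting 6: P = [[1, 4, 6, 8], [5, 7]].
After inserting 2: P = [[1, 2, 6, 8], [4, 7], [5]].
After inserting 3: P = [[1, 2, 3, 8], [4, 6], [5, 7]].

So P = [[1, 2, 3, 8], [4, 6], [5, 7]], Q = [[1, 2, 4, 5], [3, 6], [7, 8]].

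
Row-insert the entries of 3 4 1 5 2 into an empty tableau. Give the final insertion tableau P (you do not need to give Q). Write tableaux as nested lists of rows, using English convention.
After inserting 3: P = [[3]].
After inserting 4: P = [[3, 4]].
After inserting 1: P = [[1, 4], [3]].
After inserting 5: P = [[1, 4, 5], [3]].
After inserting 2: P = [[1, 2, 5], [3, 4]].

So P = [[1, 2, 5], [3, 4]].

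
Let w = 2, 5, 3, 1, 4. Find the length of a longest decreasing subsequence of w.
3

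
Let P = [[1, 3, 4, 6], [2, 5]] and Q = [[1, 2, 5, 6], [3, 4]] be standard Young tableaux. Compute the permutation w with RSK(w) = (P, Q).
Reverse the RSK construction: for i from n down to 1, find the cell of Q containing i, remove the entry at that cell from P, and reverse-bump it up through P; the value ejected from row 1 is w(i).

Step i=6: Q has 6 at row 1, column 4; remove that cell from P, ejecting 6. So w(6) = 6. P is now [[1, 3, 4], [2, 5]].
Step i=5: Q has 5 at row 1, column 3; remove that cell from P, ejecting 4. So w(5) = 4. P is now [[1, 3], [2, 5]].
Step i=4: Q has 4 at row 2, column 2; remove 5 from row 2 of P and reverse-bump: 5 enters row 1 and ejects 3. So w(4) = 3. P is now [[1, 5], [2]].
Step i=3: Q has 3 at row 2, column 1; remove 2 from row 2 of P and reverse-bump: 2 enters row 1 and ejects 1. So w(3) = 1. P is now [[2, 5]].
Step i=2: Q has 2 at row 1, column 2; remove that cell from P, ejecting 5. So w(2) = 5. P is now [[2]].
Step i=1: Q has 1 at row 1, column 1; remove that cell from P, ejecting 2. So w(1) = 2. P is now [].

So w = 2 5 1 3 4 6.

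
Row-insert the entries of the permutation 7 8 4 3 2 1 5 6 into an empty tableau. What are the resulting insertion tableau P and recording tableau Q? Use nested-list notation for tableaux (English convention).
P = [[1, 5, 6], [2, 8], [3], [4], [7]], Q = [[1, 2, 8], [3, 7], [4], [5], [6]]

Insert each entry of the permutation into P by Schensted row insertion, recording in Q the position of each new cell.

After inserting 7: P = [[7]].
After inserting 8: P = [[7, 8]].
After inserting 4: P = [[4, 8], [7]].
After inserting 3: P = [[3, 8], [4], [7]].
After inserting 2: P = [[2, 8], [3], [4], [7]].
After inserting 1: P = [[1, 8], [2], [3], [4], [7]].
After inserting 5: P = [[1, 5], [2, 8], [3], [4], [7]].
After inserting 6: P = [[1, 5, 6], [2, 8], [3], [4], [7]].

So P = [[1, 5, 6], [2, 8], [3], [4], [7]], Q = [[1, 2, 8], [3, 7], [4], [5], [6]].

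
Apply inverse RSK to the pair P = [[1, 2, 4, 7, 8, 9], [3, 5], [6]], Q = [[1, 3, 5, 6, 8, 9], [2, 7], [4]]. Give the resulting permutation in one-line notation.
Reverse RSK: for i = n, n-1, ..., 1, locate i in Q, remove the corresponding corner cell from P, and reverse-bump its entry up through P; the value ejected from row 1 is w(i).

So w = 6 1 3 2 5 7 4 8 9.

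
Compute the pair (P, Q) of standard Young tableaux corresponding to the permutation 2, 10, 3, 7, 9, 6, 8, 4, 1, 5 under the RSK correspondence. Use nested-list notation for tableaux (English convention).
P = [[1, 3, 4, 5], [2, 8], [6, 9], [7], [10]], Q = [[1, 2, 4, 5], [3, 7], [6, 10], [8], [9]]

Insert each entry of the permutation into P by Schensted row insertion, recording in Q the position of each new cell.

Insert 2: appended to row 1. P = [[2]].
Insert 10: appended to row 1. P = [[2, 10]].
Insert 3: 3 bumps 10 from row 1; 10 starts row 2. P = [[2, 3], [10]].
Insert 7: appended to row 1. P = [[2, 3, 7], [10]].
Insert 9: appended to row 1. P = [[2, 3, 7, 9], [10]].
Insert 6: 6 bumps 7 from row 1; 7 bumps 10 from row 2; 10 starts row 3. P = [[2, 3, 6, 9], [7], [10]].
Insert 8: 8 bumps 9 from row 1; 9 appends to row 2. P = [[2, 3, 6, 8], [7, 9], [10]].
Insert 4: 4 bumps 6 from row 1; 6 bumps 7 from row 2; 7 bumps 10 from row 3; 10 starts row 4. P = [[2, 3, 4, 8], [6, 9], [7], [10]].
Insert 1: 1 bumps 2 from row 1; 2 bumps 6 from row 2; 6 bumps 7 from row 3; 7 bumps 10 from row 4; 10 starts row 5. P = [[1, 3, 4, 8], [2, 9], [6], [7], [10]].
Insert 5: 5 bumps 8 from row 1; 8 bumps 9 from row 2; 9 appends to row 3. P = [[1, 3, 4, 5], [2, 8], [6, 9], [7], [10]].

So P = [[1, 3, 4, 5], [2, 8], [6, 9], [7], [10]], Q = [[1, 2, 4, 5], [3, 7], [6, 10], [8], [9]].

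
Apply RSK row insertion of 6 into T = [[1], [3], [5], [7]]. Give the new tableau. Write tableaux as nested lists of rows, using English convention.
6 is larger than every entry of row 1, so it is appended to row 1. The new tableau is [[1, 6], [3], [5], [7]].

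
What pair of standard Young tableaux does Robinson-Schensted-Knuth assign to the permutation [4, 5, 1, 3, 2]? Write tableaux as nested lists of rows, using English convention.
Insert each entry of the permutation into P by Schensted row insertion, recording in Q the position of each new cell.

Insert 4: appended to row 1. P = [[4]].
Insert 5: appended to row 1. P = [[4, 5]].
Insert 1: 1 bumps 4 from row 1; 4 starts row 2. P = [[1, 5], [4]].
Insert 3: 3 bumps 5 from row 1; 5 appends to row 2. P = [[1, 3], [4, 5]].
Insert 2: 2 bumps 3 from row 1; 3 bumps 4 from row 2; 4 starts row 3. P = [[1, 2], [3, 5], [4]].

So P = [[1, 2], [3, 5], [4]], Q = [[1, 2], [3, 4], [5]].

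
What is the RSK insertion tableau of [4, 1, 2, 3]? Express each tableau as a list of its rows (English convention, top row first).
P = [[1, 2, 3], [4]]

Insert 4: appended to row 1. P = [[4]].
Insert 1: 1 bumps 4 from row 1; 4 starts row 2. P = [[1], [4]].
Insert 2: appended to row 1. P = [[1, 2], [4]].
Insert 3: appended to row 1. P = [[1, 2, 3], [4]].

So P = [[1, 2, 3], [4]].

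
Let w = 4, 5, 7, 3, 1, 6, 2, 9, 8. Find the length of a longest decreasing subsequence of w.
3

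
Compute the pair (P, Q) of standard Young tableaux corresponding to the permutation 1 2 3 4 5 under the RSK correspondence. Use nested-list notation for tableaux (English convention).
P = [[1, 2, 3, 4, 5]], Q = [[1, 2, 3, 4, 5]]

Insert each entry of the permutation into P by Schensted row insertion, recording in Q the position of each new cell.

Insert 1: appended to row 1. P = [[1]].
Insert 2: appended to row 1. P = [[1, 2]].
Insert 3: appended to row 1. P = [[1, 2, 3]].
Insert 4: appended to row 1. P = [[1, 2, 3, 4]].
Insert 5: appended to row 1. P = [[1, 2, 3, 4, 5]].

So P = [[1, 2, 3, 4, 5]], Q = [[1, 2, 3, 4, 5]].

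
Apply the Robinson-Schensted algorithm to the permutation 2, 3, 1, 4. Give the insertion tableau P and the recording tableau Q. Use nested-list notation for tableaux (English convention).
P = [[1, 3, 4], [2]], Q = [[1, 2, 4], [3]]

Insert each entry of the permutation into P by Schensted row insertion, recording in Q the position of each new cell.

Insert 2: appended to row 1. P = [[2]].
Insert 3: appended to row 1. P = [[2, 3]].
Insert 1: 1 bumps 2 from row 1; 2 starts row 2. P = [[1, 3], [2]].
Insert 4: appended to row 1. P = [[1, 3, 4], [2]].

So P = [[1, 3, 4], [2]], Q = [[1, 2, 4], [3]].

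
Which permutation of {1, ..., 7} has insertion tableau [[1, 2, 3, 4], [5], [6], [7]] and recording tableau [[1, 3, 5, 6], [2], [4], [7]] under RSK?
7 1 6 2 3 5 4

Reverse RSK: for i = n, n-1, ..., 1, locate i in Q, remove the corresponding corner cell from P, and reverse-bump its entry up through P; the value ejected from row 1 is w(i).

So w = 7 1 6 2 3 5 4.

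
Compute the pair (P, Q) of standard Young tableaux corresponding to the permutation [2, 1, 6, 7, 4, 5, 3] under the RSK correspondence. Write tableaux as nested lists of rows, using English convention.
P = [[1, 3, 5], [2, 4, 7], [6]], Q = [[1, 3, 4], [2, 5, 6], [7]]

Insert each entry of the permutation into P by Schensted row insertion, recording in Q the position of each new cell.

Insert 2: appended to row 1. P = [[2]].
Insert 1: 1 bumps 2 from row 1; 2 starts row 2. P = [[1], [2]].
Insert 6: appended to row 1. P = [[1, 6], [2]].
Insert 7: appended to row 1. P = [[1, 6, 7], [2]].
Insert 4: 4 bumps 6 from row 1; 6 appends to row 2. P = [[1, 4, 7], [2, 6]].
Insert 5: 5 bumps 7 from row 1; 7 appends to row 2. P = [[1, 4, 5], [2, 6, 7]].
Insert 3: 3 bumps 4 from row 1; 4 bumps 6 from row 2; 6 starts row 3. P = [[1, 3, 5], [2, 4, 7], [6]].

So P = [[1, 3, 5], [2, 4, 7], [6]], Q = [[1, 3, 4], [2, 5, 6], [7]].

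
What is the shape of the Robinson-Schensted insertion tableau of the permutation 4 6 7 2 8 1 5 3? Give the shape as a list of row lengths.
[4, 2, 2]

Row-insert each entry into an empty tableau.

After inserting 4: P = [[4]].
After inserting 6: P = [[4, 6]].
After inserting 7: P = [[4, 6, 7]].
After inserting 2: P = [[2, 6, 7], [4]].
After inserting 8: P = [[2, 6, 7, 8], [4]].
After inserting 1: P = [[1, 6, 7, 8], [2], [4]].
After inserting 5: P = [[1, 5, 7, 8], [2, 6], [4]].
After inserting 3: P = [[1, 3, 7, 8], [2, 5], [4, 6]].

The final insertion tableau P = [[1, 3, 7, 8], [2, 5], [4, 6]] has shape [4, 2, 2].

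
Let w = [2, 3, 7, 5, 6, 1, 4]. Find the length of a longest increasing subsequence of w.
4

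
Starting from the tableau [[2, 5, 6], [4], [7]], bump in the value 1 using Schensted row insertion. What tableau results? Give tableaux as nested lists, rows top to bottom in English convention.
In row 1, 1 replaces 2 (the leftmost entry greater than 1); 2 is bumped to row 2. In row 2, 2 replaces 4 (the leftmost entry greater than 2); 4 is bumped to row 3. In row 3, 4 replaces 7 (the leftmost entry greater than 4); 7 is bumped to row 4. 7 starts a new row 4. The new tableau is [[1, 5, 6], [2], [4], [7]].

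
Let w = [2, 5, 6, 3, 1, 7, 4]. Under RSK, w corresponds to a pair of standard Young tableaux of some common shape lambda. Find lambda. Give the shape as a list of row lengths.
RSK row insertion gives P = [[1, 3, 4, 7], [2, 6], [5]], which has shape [4, 2, 1].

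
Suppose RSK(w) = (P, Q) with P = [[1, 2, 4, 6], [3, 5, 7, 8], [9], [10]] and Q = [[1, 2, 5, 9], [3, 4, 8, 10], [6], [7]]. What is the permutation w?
3 10 1 5 9 7 2 4 8 6

Reverse RSK: for i = n, n-1, ..., 1, locate i in Q, remove the corresponding corner cell from P, and reverse-bump its entry up through P; the value ejected from row 1 is w(i).

So w = 3 10 1 5 9 7 2 4 8 6.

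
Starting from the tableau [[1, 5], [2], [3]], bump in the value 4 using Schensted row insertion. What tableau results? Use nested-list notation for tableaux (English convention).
In row 1, 4 replaces 5 (the leftmost entry greater than 4); 5 is bumped to row 2. 5 is appended to row 2. The new tableau is [[1, 4], [2, 5], [3]].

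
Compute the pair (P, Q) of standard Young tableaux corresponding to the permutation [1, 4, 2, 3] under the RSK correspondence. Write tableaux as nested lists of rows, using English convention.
P = [[1, 2, 3], [4]], Q = [[1, 2, 4], [3]]

Insert each entry of the permutation into P by Schensted row insertion, recording in Q the position of each new cell.

Insert 1: appended to row 1. P = [[1]], Q = [[1]].
Insert 4: appended to row 1. P = [[1, 4]], Q = [[1, 2]].
Insert 2: 2 bumps 4 from row 1; 4 starts row 2. P = [[1, 2], [4]], Q = [[1, 2], [3]].
Insert 3: appended to row 1. P = [[1, 2, 3], [4]], Q = [[1, 2, 4], [3]].

So P = [[1, 2, 3], [4]], Q = [[1, 2, 4], [3]].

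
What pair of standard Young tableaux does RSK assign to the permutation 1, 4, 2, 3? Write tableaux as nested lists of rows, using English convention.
P = [[1, 2, 3], [4]], Q = [[1, 2, 4], [3]]

Insert each entry of the permutation into P by Schensted row insertion, recording in Q the position of each new cell.

Insert 1: appended to row 1. P = [[1]], Q = [[1]].
Insert 4: appended to row 1. P = [[1, 4]], Q = [[1, 2]].
Insert 2: 2 bumps 4 from row 1; 4 starts row 2. P = [[1, 2], [4]], Q = [[1, 2], [3]].
Insert 3: appended to row 1. P = [[1, 2, 3], [4]], Q = [[1, 2, 4], [3]].

So P = [[1, 2, 3], [4]], Q = [[1, 2, 4], [3]].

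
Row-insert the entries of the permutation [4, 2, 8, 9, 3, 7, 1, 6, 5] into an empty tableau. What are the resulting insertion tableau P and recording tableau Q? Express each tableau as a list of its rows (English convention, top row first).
Insert each entry of the permutation into P by Schensted row insertion, recording in Q the position of each new cell.

Insert 4: appended to row 1. P = [[4]], Q = [[1]].
Insert 2: 2 bumps 4 from row 1; 4 starts row 2. P = [[2], [4]], Q = [[1], [2]].
Insert 8: appended to row 1. P = [[2, 8], [4]], Q = [[1, 3], [2]].
Insert 9: appended to row 1. P = [[2, 8, 9], [4]], Q = [[1, 3, 4], [2]].
Insert 3: 3 bumps 8 from row 1; 8 appends to row 2. P = [[2, 3, 9], [4, 8]], Q = [[1, 3, 4], [2, 5]].
Insert 7: 7 bumps 9 from row 1; 9 appends to row 2. P = [[2, 3, 7], [4, 8, 9]], Q = [[1, 3, 4], [2, 5, 6]].
Insert 1: 1 bumps 2 from row 1; 2 bumps 4 from row 2; 4 starts row 3. P = [[1, 3, 7], [2, 8, 9], [4]], Q = [[1, 3, 4], [2, 5, 6], [7]].
Insert 6: 6 bumps 7 from row 1; 7 bumps 8 from row 2; 8 appends to row 3. P = [[1, 3, 6], [2, 7, 9], [4, 8]], Q = [[1, 3, 4], [2, 5, 6], [7, 8]].
Insert 5: 5 bumps 6 from row 1; 6 bumps 7 from row 2; 7 bumps 8 from row 3; 8 starts row 4. P = [[1, 3, 5], [2, 6, 9], [4, 7], [8]], Q = [[1, 3, 4], [2, 5, 6], [7, 8], [9]].

So P = [[1, 3, 5], [2, 6, 9], [4, 7], [8]], Q = [[1, 3, 4], [2, 5, 6], [7, 8], [9]].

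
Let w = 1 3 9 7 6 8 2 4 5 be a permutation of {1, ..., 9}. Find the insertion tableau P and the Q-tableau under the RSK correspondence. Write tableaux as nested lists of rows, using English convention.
Insert each entry of the permutation into P by Schensted row insertion, recording in Q the position of each new cell.

Insert 1: appended to row 1. P = [[1]], Q = [[1]].
Insert 3: appended to row 1. P = [[1, 3]], Q = [[1, 2]].
Insert 9: appended to row 1. P = [[1, 3, 9]], Q = [[1, 2, 3]].
Insert 7: 7 bumps 9 from row 1; 9 starts row 2. P = [[1, 3, 7], [9]], Q = [[1, 2, 3], [4]].
Insert 6: 6 bumps 7 from row 1; 7 bumps 9 from row 2; 9 starts row 3. P = [[1, 3, 6], [7], [9]], Q = [[1, 2, 3], [4], [5]].
Insert 8: appended to row 1. P = [[1, 3, 6, 8], [7], [9]], Q = [[1, 2, 3, 6], [4], [5]].
Insert 2: 2 bumps 3 from row 1; 3 bumps 7 from row 2; 7 bumps 9 from row 3; 9 starts row 4. P = [[1, 2, 6, 8], [3], [7], [9]], Q = [[1, 2, 3, 6], [4], [5], [7]].
Insert 4: 4 bumps 6 from row 1; 6 appends to row 2. P = [[1, 2, 4, 8], [3, 6], [7], [9]], Q = [[1, 2, 3, 6], [4, 8], [5], [7]].
Insert 5: 5 bumps 8 from row 1; 8 appends to row 2. P = [[1, 2, 4, 5], [3, 6, 8], [7], [9]], Q = [[1, 2, 3, 6], [4, 8, 9], [5], [7]].

So P = [[1, 2, 4, 5], [3, 6, 8], [7], [9]], Q = [[1, 2, 3, 6], [4, 8, 9], [5], [7]].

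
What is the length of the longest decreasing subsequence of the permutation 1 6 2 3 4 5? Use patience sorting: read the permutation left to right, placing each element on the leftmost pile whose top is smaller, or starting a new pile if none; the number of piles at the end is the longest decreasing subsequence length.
1: new pile. tops = [1]
6: onto pile 1 (replacing 1). tops = [6]
2: new pile. tops = [6, 2]
3: onto pile 2 (replacing 2). tops = [6, 3]
4: onto pile 2 (replacing 3). tops = [6, 4]
5: onto pile 2 (replacing 4). tops = [6, 5]

2 piles, so the longest decreasing subsequence has length 2.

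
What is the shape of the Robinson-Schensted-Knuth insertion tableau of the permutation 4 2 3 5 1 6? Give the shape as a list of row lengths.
Row-insert each entry into an empty tableau.

After inserting 4: P = [[4]].
After inserting 2: P = [[2], [4]].
After inserting 3: P = [[2, 3], [4]].
After inserting 5: P = [[2, 3, 5], [4]].
After inserting 1: P = [[1, 3, 5], [2], [4]].
After inserting 6: P = [[1, 3, 5, 6], [2], [4]].

The final insertion tableau P = [[1, 3, 5, 6], [2], [4]] has shape [4, 1, 1].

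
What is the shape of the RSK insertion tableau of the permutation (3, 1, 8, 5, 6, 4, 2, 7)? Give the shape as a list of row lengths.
Row-insert each entry into an empty tableau.

After inserting 3: P = [[3]].
After inserting 1: P = [[1], [3]].
After inserting 8: P = [[1, 8], [3]].
After inserting 5: P = [[1, 5], [3, 8]].
After inserting 6: P = [[1, 5, 6], [3, 8]].
After inserting 4: P = [[1, 4, 6], [3, 5], [8]].
After inserting 2: P = [[1, 2, 6], [3, 4], [5], [8]].
After inserting 7: P = [[1, 2, 6, 7], [3, 4], [5], [8]].

The final insertion tableau P = [[1, 2, 6, 7], [3, 4], [5], [8]] has shape [4, 2, 1, 1].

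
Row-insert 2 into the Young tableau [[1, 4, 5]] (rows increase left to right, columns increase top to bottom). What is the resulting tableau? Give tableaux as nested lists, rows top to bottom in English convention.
In row 1, 2 replaces 4 (the leftmost entry greater than 2); 4 is bumped to row 2. 4 starts a new row 2. The new tableau is [[1, 2, 5], [4]].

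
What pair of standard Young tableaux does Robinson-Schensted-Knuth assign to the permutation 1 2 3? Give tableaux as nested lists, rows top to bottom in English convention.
P = [[1, 2, 3]], Q = [[1, 2, 3]]

Insert each entry of the permutation into P by Schensted row insertion, recording in Q the position of each new cell.

Insert 1: appended to row 1. P = [[1]], Q = [[1]].
Insert 2: appended to row 1. P = [[1, 2]], Q = [[1, 2]].
Insert 3: appended to row 1. P = [[1, 2, 3]], Q = [[1, 2, 3]].

So P = [[1, 2, 3]], Q = [[1, 2, 3]].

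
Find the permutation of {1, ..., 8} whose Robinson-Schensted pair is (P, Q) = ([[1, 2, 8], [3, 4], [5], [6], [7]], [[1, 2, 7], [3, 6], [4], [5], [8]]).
3 7 6 5 1 4 8 2

Reverse the RSK construction: for i from n down to 1, find the cell of Q containing i, remove the entry at that cell from P, and reverse-bump it up through P; the value ejected from row 1 is w(i).

Step i=8: Q has 8 at row 5, column 1; remove 7 from row 5 of P and reverse-bump: 7 enters row 4 and ejects 6; 6 enters row 3 and ejects 5; 5 enters row 2 and ejects 4; 4 enters row 1 and ejects 2. So w(8) = 2. P is now [[1, 4, 8], [3, 5], [6], [7]].
Step i=7: Q has 7 at row 1, column 3; remove that cell from P, ejecting 8. So w(7) = 8. P is now [[1, 4], [3, 5], [6], [7]].
Step i=6: Q has 6 at row 2, column 2; remove 5 from row 2 of P and reverse-bump: 5 enters row 1 and ejects 4. So w(6) = 4. P is now [[1, 5], [3], [6], [7]].
Step i=5: Q has 5 at row 4, column 1; remove 7 from row 4 of P and reverse-bump: 7 enters row 3 and ejects 6; 6 enters row 2 and ejects 3; 3 enters row 1 and ejects 1. So w(5) = 1. P is now [[3, 5], [6], [7]].
Step i=4: Q has 4 at row 3, column 1; remove 7 from row 3 of P and reverse-bump: 7 enters row 2 and ejects 6; 6 enters row 1 and ejects 5. So w(4) = 5. P is now [[3, 6], [7]].
Step i=3: Q has 3 at row 2, column 1; remove 7 from row 2 of P and reverse-bump: 7 enters row 1 and ejects 6. So w(3) = 6. P is now [[3, 7]].
Step i=2: Q has 2 at row 1, column 2; remove that cell from P, ejecting 7. So w(2) = 7. P is now [[3]].
Step i=1: Q has 1 at row 1, column 1; remove that cell from P, ejecting 3. So w(1) = 3. P is now [].

So w = 3 7 6 5 1 4 8 2.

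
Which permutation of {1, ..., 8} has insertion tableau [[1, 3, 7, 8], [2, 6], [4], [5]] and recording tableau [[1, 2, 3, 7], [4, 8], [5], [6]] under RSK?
5 6 7 4 2 1 8 3

Reverse RSK: for i = n, n-1, ..., 1, locate i in Q, remove the corresponding corner cell from P, and reverse-bump its entry up through P; the value ejected from row 1 is w(i).

So w = 5 6 7 4 2 1 8 3.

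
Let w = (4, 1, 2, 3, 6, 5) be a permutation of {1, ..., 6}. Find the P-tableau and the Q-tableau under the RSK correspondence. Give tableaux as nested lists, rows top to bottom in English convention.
P = [[1, 2, 3, 5], [4, 6]], Q = [[1, 3, 4, 5], [2, 6]]

Insert each entry of the permutation into P by Schensted row insertion, recording in Q the position of each new cell.

Insert 4: appended to row 1. P = [[4]], Q = [[1]].
Insert 1: 1 bumps 4 from row 1; 4 starts row 2. P = [[1], [4]], Q = [[1], [2]].
Insert 2: appended to row 1. P = [[1, 2], [4]], Q = [[1, 3], [2]].
Insert 3: appended to row 1. P = [[1, 2, 3], [4]], Q = [[1, 3, 4], [2]].
Insert 6: appended to row 1. P = [[1, 2, 3, 6], [4]], Q = [[1, 3, 4, 5], [2]].
Insert 5: 5 bumps 6 from row 1; 6 appends to row 2. P = [[1, 2, 3, 5], [4, 6]], Q = [[1, 3, 4, 5], [2, 6]].

So P = [[1, 2, 3, 5], [4, 6]], Q = [[1, 3, 4, 5], [2, 6]].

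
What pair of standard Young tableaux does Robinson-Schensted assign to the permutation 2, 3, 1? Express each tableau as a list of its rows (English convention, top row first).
P = [[1, 3], [2]], Q = [[1, 2], [3]]

Insert each entry of the permutation into P by Schensted row insertion, recording in Q the position of each new cell.

After inserting 2: P = [[2]].
After inserting 3: P = [[2, 3]].
After inserting 1: P = [[1, 3], [2]].

So P = [[1, 3], [2]], Q = [[1, 2], [3]].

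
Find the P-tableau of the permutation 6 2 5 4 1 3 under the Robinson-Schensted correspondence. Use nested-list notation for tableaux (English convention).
After inserting 6: P = [[6]].
After inserting 2: P = [[2], [6]].
After inserting 5: P = [[2, 5], [6]].
After inserting 4: P = [[2, 4], [5], [6]].
After inserting 1: P = [[1, 4], [2], [5], [6]].
After inserting 3: P = [[1, 3], [2, 4], [5], [6]].

So P = [[1, 3], [2, 4], [5], [6]].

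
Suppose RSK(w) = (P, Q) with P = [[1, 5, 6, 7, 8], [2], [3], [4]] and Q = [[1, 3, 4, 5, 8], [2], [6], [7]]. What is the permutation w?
4 3 5 6 7 2 1 8

Reverse the RSK construction: for i from n down to 1, find the cell of Q containing i, remove the entry at that cell from P, and reverse-bump it up through P; the value ejected from row 1 is w(i).

Step i=8: Q has 8 at row 1, column 5; remove that cell from P, ejecting 8. So w(8) = 8. P is now [[1, 5, 6, 7], [2], [3], [4]].
Step i=7: Q has 7 at row 4, column 1; remove 4 from row 4 of P and reverse-bump: 4 enters row 3 and ejects 3; 3 enters row 2 and ejects 2; 2 enters row 1 and ejects 1. So w(7) = 1. P is now [[2, 5, 6, 7], [3], [4]].
Step i=6: Q has 6 at row 3, column 1; remove 4 from row 3 of P and reverse-bump: 4 enters row 2 and ejects 3; 3 enters row 1 and ejects 2. So w(6) = 2. P is now [[3, 5, 6, 7], [4]].
Step i=5: Q has 5 at row 1, column 4; remove that cell from P, ejecting 7. So w(5) = 7. P is now [[3, 5, 6], [4]].
Step i=4: Q has 4 at row 1, column 3; remove that cell from P, ejecting 6. So w(4) = 6. P is now [[3, 5], [4]].
Step i=3: Q has 3 at row 1, column 2; remove that cell from P, ejecting 5. So w(3) = 5. P is now [[3], [4]].
Step i=2: Q has 2 at row 2, column 1; remove 4 from row 2 of P and reverse-bump: 4 enters row 1 and ejects 3. So w(2) = 3. P is now [[4]].
Step i=1: Q has 1 at row 1, column 1; remove that cell from P, ejecting 4. So w(1) = 4. P is now [].

So w = 4 3 5 6 7 2 1 8.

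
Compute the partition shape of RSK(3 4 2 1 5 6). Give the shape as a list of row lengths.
Row-insert each entry into an empty tableau.

After inserting 3: P = [[3]].
After inserting 4: P = [[3, 4]].
After inserting 2: P = [[2, 4], [3]].
After inserting 1: P = [[1, 4], [2], [3]].
After inserting 5: P = [[1, 4, 5], [2], [3]].
After inserting 6: P = [[1, 4, 5, 6], [2], [3]].

The final insertion tableau P = [[1, 4, 5, 6], [2], [3]] has shape [4, 1, 1].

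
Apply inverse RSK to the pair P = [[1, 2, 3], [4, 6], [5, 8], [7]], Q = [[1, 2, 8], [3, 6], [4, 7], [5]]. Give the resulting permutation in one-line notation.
Reverse the RSK construction: for i from n down to 1, find the cell of Q containing i, remove the entry at that cell from P, and reverse-bump it up through P; the value ejected from row 1 is w(i).

Step i=8: Q has 8 at row 1, column 3; remove that cell from P, ejecting 3. So w(8) = 3. P is now [[1, 2], [4, 6], [5, 8], [7]].
Step i=7: Q has 7 at row 3, column 2; remove 8 from row 3 of P and reverse-bump: 8 enters row 2 and ejects 6; 6 enters row 1 and ejects 2. So w(7) = 2. P is now [[1, 6], [4, 8], [5], [7]].
Step i=6: Q has 6 at row 2, column 2; remove 8 from row 2 of P and reverse-bump: 8 enters row 1 and ejects 6. So w(6) = 6. P is now [[1, 8], [4], [5], [7]].
Step i=5: Q has 5 at row 4, column 1; remove 7 from row 4 of P and reverse-bump: 7 enters row 3 and ejects 5; 5 enters row 2 and ejects 4; 4 enters row 1 and ejects 1. So w(5) = 1. P is now [[4, 8], [5], [7]].
Step i=4: Q has 4 at row 3, column 1; remove 7 from row 3 of P and reverse-bump: 7 enters row 2 and ejects 5; 5 enters row 1 and ejects 4. So w(4) = 4. P is now [[5, 8], [7]].
Step i=3: Q has 3 at row 2, column 1; remove 7 from row 2 of P and reverse-bump: 7 enters row 1 and ejects 5. So w(3) = 5. P is now [[7, 8]].
Step i=2: Q has 2 at row 1, column 2; remove that cell from P, ejecting 8. So w(2) = 8. P is now [[7]].
Step i=1: Q has 1 at row 1, column 1; remove that cell from P, ejecting 7. So w(1) = 7. P is now [].

So w = 7 8 5 4 1 6 2 3.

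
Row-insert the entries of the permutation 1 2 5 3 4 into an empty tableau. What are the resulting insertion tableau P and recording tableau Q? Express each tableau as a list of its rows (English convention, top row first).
Insert each entry of the permutation into P by Schensted row insertion, recording in Q the position of each new cell.

Insert 1: appended to row 1. P = [[1]].
Insert 2: appended to row 1. P = [[1, 2]].
Insert 5: appended to row 1. P = [[1, 2, 5]].
Insert 3: 3 bumps 5 from row 1; 5 starts row 2. P = [[1, 2, 3], [5]].
Insert 4: appended to row 1. P = [[1, 2, 3, 4], [5]].

So P = [[1, 2, 3, 4], [5]], Q = [[1, 2, 3, 5], [4]].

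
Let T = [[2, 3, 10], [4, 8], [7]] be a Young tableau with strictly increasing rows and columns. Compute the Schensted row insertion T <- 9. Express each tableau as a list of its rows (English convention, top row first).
In row 1, 9 replaces 10 (the leftmost entry greater than 9); 10 is bumped to row 2. 10 is appended to row 2. The new tableau is [[2, 3, 9], [4, 8, 10], [7]].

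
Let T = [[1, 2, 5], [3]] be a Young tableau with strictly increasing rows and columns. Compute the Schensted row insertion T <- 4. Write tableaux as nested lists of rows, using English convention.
[[1, 2, 4], [3, 5]]

In row 1, 4 replaces 5 (the leftmost entry greater than 4); 5 is bumped to row 2. 5 is appended to row 2. The new tableau is [[1, 2, 4], [3, 5]].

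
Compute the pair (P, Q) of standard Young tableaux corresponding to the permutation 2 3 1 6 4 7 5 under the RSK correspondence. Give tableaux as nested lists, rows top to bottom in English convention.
Insert each entry of the permutation into P by Schensted row insertion, recording in Q the position of each new cell.

After inserting 2: P = [[2]].
After inserting 3: P = [[2, 3]].
After inserting 1: P = [[1, 3], [2]].
After inserting 6: P = [[1, 3, 6], [2]].
After inserting 4: P = [[1, 3, 4], [2, 6]].
After inserting 7: P = [[1, 3, 4, 7], [2, 6]].
After inserting 5: P = [[1, 3, 4, 5], [2, 6, 7]].

So P = [[1, 3, 4, 5], [2, 6, 7]], Q = [[1, 2, 4, 6], [3, 5, 7]].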